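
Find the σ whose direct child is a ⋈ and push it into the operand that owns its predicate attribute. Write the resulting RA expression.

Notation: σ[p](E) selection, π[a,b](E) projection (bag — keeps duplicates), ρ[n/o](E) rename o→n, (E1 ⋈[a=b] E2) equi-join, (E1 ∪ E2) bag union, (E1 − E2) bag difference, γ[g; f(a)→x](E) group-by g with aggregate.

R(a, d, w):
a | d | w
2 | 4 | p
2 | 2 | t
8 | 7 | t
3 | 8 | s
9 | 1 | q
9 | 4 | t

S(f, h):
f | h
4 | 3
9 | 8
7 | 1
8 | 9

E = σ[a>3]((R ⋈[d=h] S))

σ filters on a, owned by the left side.
E' = (σ[a>3](R) ⋈[d=h] S)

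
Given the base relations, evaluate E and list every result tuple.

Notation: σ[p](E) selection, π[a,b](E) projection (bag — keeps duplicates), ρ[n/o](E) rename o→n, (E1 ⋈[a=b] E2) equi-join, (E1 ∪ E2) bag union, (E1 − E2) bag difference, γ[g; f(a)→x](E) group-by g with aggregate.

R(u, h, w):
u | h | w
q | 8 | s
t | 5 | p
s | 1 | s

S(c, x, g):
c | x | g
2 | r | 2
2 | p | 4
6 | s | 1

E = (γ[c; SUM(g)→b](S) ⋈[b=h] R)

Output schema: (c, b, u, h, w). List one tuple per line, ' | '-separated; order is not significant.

Row counts bottom-up:
  S → 3
  γ[c; SUM(g)→b](S) → 2
  R → 3
  (γ[c; SUM(g)→b](S) ⋈[b=h] R) → 1

== RESULT ==
c | b | u | h | w
6 | 1 | s | 1 | s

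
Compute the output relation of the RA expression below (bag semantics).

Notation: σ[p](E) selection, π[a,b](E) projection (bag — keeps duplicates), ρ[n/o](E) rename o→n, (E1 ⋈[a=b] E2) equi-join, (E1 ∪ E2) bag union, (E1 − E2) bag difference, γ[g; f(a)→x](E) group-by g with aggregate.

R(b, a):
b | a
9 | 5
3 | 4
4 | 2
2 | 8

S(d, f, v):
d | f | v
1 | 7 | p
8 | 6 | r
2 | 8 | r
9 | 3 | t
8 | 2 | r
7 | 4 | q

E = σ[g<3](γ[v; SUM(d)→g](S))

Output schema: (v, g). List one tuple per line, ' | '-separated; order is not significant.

Row counts bottom-up:
  S → 6
  γ[v; SUM(d)→g](S) → 4
  σ[g<3](γ[v; SUM(d)→g](S)) → 1

== RESULT ==
v | g
p | 1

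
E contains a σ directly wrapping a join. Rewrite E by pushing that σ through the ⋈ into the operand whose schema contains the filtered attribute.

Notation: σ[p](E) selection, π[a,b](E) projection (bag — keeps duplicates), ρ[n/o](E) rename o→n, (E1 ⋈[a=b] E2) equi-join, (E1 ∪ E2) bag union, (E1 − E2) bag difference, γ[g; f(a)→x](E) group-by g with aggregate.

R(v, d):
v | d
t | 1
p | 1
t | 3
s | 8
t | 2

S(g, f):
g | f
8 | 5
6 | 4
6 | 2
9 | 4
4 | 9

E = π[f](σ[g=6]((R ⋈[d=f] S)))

σ filters on g, owned by the right side.
E' = π[f]((R ⋈[d=f] σ[g=6](S)))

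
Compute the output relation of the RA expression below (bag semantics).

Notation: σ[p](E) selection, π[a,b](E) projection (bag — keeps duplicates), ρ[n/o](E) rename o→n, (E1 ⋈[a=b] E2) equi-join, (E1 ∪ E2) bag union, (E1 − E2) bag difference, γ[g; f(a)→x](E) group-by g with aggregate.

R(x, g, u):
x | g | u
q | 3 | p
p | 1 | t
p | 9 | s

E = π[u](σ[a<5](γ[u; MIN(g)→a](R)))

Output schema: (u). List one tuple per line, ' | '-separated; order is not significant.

Subexpression sizes:
  R → 3
  γ[u; MIN(g)→a](R) → 3
  σ[a<5](γ[u; MIN(g)→a](R)) → 2
  π[u](σ[a<5](γ[u; MIN(g)→a](R))) → 2

== RESULT ==
u
p
t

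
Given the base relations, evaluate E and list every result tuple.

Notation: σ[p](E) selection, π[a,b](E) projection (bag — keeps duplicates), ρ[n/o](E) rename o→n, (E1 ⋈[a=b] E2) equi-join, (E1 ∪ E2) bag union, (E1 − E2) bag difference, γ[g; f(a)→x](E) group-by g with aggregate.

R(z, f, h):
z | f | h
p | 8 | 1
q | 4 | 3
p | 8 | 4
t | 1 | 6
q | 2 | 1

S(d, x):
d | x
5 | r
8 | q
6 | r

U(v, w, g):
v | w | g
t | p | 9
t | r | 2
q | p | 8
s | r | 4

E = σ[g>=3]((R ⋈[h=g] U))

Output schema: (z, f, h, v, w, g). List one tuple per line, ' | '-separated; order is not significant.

Per-node cardinality:
  R → 5
  U → 4
  (R ⋈[h=g] U) → 1
  σ[g>=3]((R ⋈[h=g] U)) → 1

== RESULT ==
z | f | h | v | w | g
p | 8 | 4 | s | r | 4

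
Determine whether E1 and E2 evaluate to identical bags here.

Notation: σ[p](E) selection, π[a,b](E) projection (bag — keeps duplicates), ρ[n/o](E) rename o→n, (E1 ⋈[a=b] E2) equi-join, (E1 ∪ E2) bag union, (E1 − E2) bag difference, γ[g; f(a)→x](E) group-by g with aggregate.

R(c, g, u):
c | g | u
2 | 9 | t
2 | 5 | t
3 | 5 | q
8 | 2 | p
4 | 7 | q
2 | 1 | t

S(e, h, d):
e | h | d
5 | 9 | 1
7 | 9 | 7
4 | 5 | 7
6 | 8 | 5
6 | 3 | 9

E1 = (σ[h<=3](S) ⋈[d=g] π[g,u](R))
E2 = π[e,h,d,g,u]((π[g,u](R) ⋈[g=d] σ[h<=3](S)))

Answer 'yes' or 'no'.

E1 row counts bottom-up:
  S → 5
  σ[h<=3](S) → 1
  R → 6
  π[g,u](R) → 6
  (σ[h<=3](S) ⋈[d=g] π[g,u](R)) → 1
E2 row counts bottom-up:
  R → 6
  π[g,u](R) → 6
  S → 5
  σ[h<=3](S) → 1
  (π[g,u](R) ⋈[g=d] σ[h<=3](S)) → 1
  π[e,h,d,g,u]((π[g,u](R) ⋈[g=d] σ[h<=3](S))) → 1

E1 and E2 produce the same multiset:
e | h | d | g | u
6 | 3 | 9 | 9 | t

yes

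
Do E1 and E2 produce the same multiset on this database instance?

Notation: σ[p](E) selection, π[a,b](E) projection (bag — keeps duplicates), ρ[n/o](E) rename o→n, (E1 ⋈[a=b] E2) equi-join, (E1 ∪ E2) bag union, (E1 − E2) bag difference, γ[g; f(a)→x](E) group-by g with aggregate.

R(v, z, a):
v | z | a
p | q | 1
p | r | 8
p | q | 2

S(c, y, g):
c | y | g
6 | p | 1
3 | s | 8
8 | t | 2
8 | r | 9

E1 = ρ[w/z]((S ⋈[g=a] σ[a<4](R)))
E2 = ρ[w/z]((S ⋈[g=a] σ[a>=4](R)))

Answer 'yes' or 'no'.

E1 stepwise |·|:
  S → 4
  R → 3
  σ[a<4](R) → 2
  (S ⋈[g=a] σ[a<4](R)) → 2
  ρ[w/z]((S ⋈[g=a] σ[a<4](R))) → 2
E2 stepwise |·|:
  S → 4
  R → 3
  σ[a>=4](R) → 1
  (S ⋈[g=a] σ[a>=4](R)) → 1
  ρ[w/z]((S ⋈[g=a] σ[a>=4](R))) → 1

E1 result:
c | y | g | v | w | a
6 | p | 1 | p | q | 1
8 | t | 2 | p | q | 2
E2 result:
c | y | g | v | w | a
3 | s | 8 | p | r | 8
Witness: (6, 'p', 1, 'p', 'q', 1) appears 1× in E1 but 0× in E2.

no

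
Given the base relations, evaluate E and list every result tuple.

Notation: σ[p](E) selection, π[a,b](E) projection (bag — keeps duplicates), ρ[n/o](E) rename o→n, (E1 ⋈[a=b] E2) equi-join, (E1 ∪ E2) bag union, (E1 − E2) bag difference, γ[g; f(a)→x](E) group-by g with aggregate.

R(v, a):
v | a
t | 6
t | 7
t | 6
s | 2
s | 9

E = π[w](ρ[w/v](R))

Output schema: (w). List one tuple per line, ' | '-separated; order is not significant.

Stepwise |·|:
  R → 5
  ρ[w/v](R) → 5
  π[w](ρ[w/v](R)) → 5

== RESULT ==
w
s
s
t
t
t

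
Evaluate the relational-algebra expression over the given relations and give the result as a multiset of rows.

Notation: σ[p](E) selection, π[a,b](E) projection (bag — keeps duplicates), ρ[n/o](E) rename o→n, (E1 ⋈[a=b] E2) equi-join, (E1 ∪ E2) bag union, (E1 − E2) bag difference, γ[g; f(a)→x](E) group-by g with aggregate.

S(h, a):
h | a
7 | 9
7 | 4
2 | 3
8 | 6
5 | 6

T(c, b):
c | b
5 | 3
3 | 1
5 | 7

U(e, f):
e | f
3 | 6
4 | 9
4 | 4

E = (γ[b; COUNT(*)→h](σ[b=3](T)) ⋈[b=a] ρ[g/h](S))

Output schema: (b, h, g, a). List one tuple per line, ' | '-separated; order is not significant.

Row counts bottom-up:
  T → 3
  σ[b=3](T) → 1
  γ[b; COUNT(*)→h](σ[b=3](T)) → 1
  S → 5
  ρ[g/h](S) → 5
  (γ[b; COUNT(*)→h](σ[b=3](T)) ⋈[b=a] ρ[g/h](S)) → 1

== RESULT ==
b | h | g | a
3 | 1 | 2 | 3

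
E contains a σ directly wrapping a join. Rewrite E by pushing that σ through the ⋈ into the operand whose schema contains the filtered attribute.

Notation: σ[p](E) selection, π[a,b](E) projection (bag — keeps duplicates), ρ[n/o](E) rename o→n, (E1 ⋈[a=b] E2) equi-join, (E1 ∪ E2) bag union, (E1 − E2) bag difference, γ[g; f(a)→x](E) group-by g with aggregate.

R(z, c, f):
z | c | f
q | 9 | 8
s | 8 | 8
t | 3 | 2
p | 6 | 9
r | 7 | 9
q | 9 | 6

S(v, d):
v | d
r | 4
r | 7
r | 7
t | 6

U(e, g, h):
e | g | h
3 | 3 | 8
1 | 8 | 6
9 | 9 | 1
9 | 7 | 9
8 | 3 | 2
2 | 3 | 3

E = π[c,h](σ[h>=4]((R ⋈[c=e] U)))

σ filters on h, owned by the right side.
E' = π[c,h]((R ⋈[c=e] σ[h>=4](U)))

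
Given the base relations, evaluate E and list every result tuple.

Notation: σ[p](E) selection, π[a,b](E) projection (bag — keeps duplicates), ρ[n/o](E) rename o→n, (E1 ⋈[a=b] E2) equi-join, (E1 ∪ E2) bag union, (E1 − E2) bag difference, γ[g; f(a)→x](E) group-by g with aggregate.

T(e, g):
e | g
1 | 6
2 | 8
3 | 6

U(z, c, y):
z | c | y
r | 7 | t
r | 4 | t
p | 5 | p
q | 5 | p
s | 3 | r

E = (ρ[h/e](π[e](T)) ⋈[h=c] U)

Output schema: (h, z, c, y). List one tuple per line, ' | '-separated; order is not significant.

Row counts bottom-up:
  T → 3
  π[e](T) → 3
  ρ[h/e](π[e](T)) → 3
  U → 5
  (ρ[h/e](π[e](T)) ⋈[h=c] U) → 1

== RESULT ==
h | z | c | y
3 | s | 3 | r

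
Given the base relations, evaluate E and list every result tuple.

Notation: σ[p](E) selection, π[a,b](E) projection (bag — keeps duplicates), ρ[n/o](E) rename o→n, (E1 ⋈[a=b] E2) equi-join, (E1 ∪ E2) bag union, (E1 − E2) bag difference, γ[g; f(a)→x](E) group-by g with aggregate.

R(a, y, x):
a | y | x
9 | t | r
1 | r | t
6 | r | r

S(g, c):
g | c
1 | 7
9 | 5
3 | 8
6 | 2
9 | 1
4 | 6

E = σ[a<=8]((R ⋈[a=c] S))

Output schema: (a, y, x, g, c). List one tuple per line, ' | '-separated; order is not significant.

Row counts bottom-up:
  R → 3
  S → 6
  (R ⋈[a=c] S) → 2
  σ[a<=8]((R ⋈[a=c] S)) → 2

== RESULT ==
a | y | x | g | c
1 | r | t | 9 | 1
6 | r | r | 4 | 6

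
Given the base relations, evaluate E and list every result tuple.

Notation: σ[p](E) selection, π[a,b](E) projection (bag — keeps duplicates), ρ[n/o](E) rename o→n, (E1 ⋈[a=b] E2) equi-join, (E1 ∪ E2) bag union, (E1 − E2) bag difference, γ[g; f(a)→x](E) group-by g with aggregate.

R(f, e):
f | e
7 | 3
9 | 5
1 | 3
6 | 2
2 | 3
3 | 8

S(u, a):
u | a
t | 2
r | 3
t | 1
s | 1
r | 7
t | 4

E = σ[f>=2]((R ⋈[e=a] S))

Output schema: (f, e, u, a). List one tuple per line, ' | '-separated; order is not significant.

Subexpression sizes:
  R → 6
  S → 6
  (R ⋈[e=a] S) → 4
  σ[f>=2]((R ⋈[e=a] S)) → 3

== RESULT ==
f | e | u | a
2 | 3 | r | 3
6 | 2 | t | 2
7 | 3 | r | 3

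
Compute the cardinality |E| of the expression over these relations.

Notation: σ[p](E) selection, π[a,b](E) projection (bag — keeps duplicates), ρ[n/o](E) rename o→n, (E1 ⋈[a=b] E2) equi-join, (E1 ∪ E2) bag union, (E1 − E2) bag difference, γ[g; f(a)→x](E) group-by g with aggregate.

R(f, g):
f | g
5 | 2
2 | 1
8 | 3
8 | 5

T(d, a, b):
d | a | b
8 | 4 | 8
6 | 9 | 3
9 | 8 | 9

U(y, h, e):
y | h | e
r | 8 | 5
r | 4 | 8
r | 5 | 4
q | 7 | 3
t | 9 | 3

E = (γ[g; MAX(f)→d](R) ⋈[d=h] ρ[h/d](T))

Subexpression sizes:
  R → 4
  γ[g; MAX(f)→d](R) → 4
  T → 3
  ρ[h/d](T) → 3
  (γ[g; MAX(f)→d](R) ⋈[d=h] ρ[h/d](T)) → 2

|E| = 2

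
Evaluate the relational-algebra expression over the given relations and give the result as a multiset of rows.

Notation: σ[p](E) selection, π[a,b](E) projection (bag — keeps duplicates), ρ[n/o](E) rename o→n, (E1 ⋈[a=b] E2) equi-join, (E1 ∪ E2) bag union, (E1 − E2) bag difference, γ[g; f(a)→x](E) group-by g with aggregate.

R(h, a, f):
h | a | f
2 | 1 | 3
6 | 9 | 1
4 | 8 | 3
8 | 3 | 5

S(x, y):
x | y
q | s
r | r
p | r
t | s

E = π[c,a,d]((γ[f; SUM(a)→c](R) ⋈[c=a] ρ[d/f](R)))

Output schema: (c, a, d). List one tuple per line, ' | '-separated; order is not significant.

Per-node cardinality:
  R → 4
  γ[f; SUM(a)→c](R) → 3
  R → 4
  ρ[d/f](R) → 4
  (γ[f; SUM(a)→c](R) ⋈[c=a] ρ[d/f](R)) → 3
  π[c,a,d]((γ[f; SUM(a)→c](R) ⋈[c=a] ρ[d/f](R))) → 3

== RESULT ==
c | a | d
3 | 3 | 5
9 | 9 | 1
9 | 9 | 1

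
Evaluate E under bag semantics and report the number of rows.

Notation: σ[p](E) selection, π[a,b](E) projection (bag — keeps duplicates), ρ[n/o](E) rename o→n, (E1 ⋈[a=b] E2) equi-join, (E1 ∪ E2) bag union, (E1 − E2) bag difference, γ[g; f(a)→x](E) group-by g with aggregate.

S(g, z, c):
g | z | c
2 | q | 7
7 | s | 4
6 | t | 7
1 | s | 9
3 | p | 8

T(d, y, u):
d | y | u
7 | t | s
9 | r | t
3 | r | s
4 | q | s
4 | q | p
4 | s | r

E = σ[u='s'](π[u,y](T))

Per-node cardinality:
  T → 6
  π[u,y](T) → 6
  σ[u='s'](π[u,y](T)) → 3

|E| = 3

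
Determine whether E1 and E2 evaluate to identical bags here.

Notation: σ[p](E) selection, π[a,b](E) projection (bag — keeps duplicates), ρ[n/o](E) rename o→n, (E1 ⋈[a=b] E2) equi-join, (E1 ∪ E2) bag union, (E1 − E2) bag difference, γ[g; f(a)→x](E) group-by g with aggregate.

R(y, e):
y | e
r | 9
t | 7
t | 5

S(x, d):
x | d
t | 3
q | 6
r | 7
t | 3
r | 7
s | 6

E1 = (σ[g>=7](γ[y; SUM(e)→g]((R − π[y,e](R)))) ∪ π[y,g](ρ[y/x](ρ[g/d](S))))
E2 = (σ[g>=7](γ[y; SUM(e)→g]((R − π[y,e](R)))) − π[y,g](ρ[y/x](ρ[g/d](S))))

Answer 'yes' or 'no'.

E1 per-node cardinality:
  R → 3
  R → 3
  π[y,e](R) → 3
  (R − π[y,e](R)) → 0
  γ[y; SUM(e)→g]((R − π[y,e](R))) → 0
  σ[g>=7](γ[y; SUM(e)→g]((R − π[y,e](R)))) → 0
  S → 6
  ρ[g/d](S) → 6
  ρ[y/x](ρ[g/d](S)) → 6
  π[y,g](ρ[y/x](ρ[g/d](S))) → 6
  (σ[g>=7](γ[y; SUM(e)→g]((R − π[y,e](R)))) ∪ π[y,g](ρ[y/x](ρ[g/d](S)))) → 6
E2 per-node cardinality:
  R → 3
  R → 3
  π[y,e](R) → 3
  (R − π[y,e](R)) → 0
  γ[y; SUM(e)→g]((R − π[y,e](R))) → 0
  σ[g>=7](γ[y; SUM(e)→g]((R − π[y,e](R)))) → 0
  S → 6
  ρ[g/d](S) → 6
  ρ[y/x](ρ[g/d](S)) → 6
  π[y,g](ρ[y/x](ρ[g/d](S))) → 6
  (σ[g>=7](γ[y; SUM(e)→g]((R − π[y,e](R)))) − π[y,g](ρ[y/x](ρ[g/d](S)))) → 0

E1 result:
y | g
q | 6
r | 7
r | 7
s | 6
t | 3
t | 3
E2 result:
y | g
(0 rows)
Witness: ('r', 7) appears 2× in E1 but 0× in E2.

no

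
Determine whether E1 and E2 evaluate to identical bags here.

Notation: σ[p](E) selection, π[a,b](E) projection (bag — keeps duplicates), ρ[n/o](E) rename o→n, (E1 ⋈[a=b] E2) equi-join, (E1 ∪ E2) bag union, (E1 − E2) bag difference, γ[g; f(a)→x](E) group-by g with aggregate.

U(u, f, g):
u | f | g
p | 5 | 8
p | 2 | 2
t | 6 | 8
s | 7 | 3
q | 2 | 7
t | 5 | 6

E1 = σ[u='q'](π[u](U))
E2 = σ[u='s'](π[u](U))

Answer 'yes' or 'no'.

E1 row counts bottom-up:
  U → 6
  π[u](U) → 6
  σ[u='q'](π[u](U)) → 1
E2 row counts bottom-up:
  U → 6
  π[u](U) → 6
  σ[u='s'](π[u](U)) → 1

E1 result:
u
q
E2 result:
u
s
Witness: ('q',) appears 1× in E1 but 0× in E2.

no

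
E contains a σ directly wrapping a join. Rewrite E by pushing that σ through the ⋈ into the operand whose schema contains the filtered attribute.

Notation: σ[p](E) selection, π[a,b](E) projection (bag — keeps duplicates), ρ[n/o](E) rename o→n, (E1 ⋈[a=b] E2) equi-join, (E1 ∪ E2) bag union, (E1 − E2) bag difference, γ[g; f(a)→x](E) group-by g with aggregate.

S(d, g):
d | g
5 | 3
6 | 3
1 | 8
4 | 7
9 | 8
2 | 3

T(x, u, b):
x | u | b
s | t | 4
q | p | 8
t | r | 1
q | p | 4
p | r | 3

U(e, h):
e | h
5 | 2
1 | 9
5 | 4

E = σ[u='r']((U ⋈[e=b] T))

σ filters on u, owned by the right side.
E' = (U ⋈[e=b] σ[u='r'](T))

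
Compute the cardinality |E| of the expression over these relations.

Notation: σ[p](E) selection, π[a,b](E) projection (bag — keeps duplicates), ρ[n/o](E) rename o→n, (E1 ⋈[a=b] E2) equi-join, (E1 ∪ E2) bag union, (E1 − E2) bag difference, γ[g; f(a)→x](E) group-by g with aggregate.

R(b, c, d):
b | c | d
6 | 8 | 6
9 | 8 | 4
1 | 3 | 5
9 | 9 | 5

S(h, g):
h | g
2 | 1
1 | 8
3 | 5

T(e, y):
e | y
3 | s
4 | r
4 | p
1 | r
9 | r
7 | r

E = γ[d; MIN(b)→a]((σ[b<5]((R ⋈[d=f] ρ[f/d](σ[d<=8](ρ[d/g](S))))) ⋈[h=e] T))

Stepwise |·|:
  R → 4
  S → 3
  ρ[d/g](S) → 3
  σ[d<=8](ρ[d/g](S)) → 3
  ρ[f/d](σ[d<=8](ρ[d/g](S))) → 3
  (R ⋈[d=f] ρ[f/d](σ[d<=8](ρ[d/g](S)))) → 2
  σ[b<5]((R ⋈[d=f] ρ[f/d](σ[d<=8](ρ[d/g](S))))) → 1
  T → 6
  (σ[b<5]((R ⋈[d=f] ρ[f/d](σ[d<=8](ρ[d/g](S))))) ⋈[h=e] T) → 1
  γ[d; MIN(b)→a]((σ[b<5]((R ⋈[d=f] ρ[f/d](σ[d<=8](ρ[d/g](S))))) ⋈[h=e] T)) → 1

|E| = 1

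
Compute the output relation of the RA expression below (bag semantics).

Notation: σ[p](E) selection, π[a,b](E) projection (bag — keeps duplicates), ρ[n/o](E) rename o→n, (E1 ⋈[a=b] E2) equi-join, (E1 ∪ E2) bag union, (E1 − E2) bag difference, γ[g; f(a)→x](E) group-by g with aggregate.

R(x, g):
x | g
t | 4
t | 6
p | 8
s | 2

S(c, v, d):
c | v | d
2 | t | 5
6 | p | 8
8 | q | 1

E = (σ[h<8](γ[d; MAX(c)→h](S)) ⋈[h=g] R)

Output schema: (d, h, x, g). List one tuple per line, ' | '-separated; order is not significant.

Subexpression sizes:
  S → 3
  γ[d; MAX(c)→h](S) → 3
  σ[h<8](γ[d; MAX(c)→h](S)) → 2
  R → 4
  (σ[h<8](γ[d; MAX(c)→h](S)) ⋈[h=g] R) → 2

== RESULT ==
d | h | x | g
5 | 2 | s | 2
8 | 6 | t | 6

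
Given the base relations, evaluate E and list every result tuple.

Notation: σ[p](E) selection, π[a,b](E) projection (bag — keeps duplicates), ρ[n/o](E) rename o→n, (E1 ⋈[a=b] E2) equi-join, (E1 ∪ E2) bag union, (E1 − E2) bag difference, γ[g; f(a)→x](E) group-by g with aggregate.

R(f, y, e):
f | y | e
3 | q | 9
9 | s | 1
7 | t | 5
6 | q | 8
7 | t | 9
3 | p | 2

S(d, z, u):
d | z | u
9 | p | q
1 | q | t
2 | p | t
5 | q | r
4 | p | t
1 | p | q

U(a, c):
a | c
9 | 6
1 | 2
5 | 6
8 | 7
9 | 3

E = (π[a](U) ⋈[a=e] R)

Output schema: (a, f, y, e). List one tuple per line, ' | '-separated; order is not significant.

Per-node cardinality:
  U → 5
  π[a](U) → 5
  R → 6
  (π[a](U) ⋈[a=e] R) → 7

== RESULT ==
a | f | y | e
1 | 9 | s | 1
5 | 7 | t | 5
8 | 6 | q | 8
9 | 3 | q | 9
9 | 3 | q | 9
9 | 7 | t | 9
9 | 7 | t | 9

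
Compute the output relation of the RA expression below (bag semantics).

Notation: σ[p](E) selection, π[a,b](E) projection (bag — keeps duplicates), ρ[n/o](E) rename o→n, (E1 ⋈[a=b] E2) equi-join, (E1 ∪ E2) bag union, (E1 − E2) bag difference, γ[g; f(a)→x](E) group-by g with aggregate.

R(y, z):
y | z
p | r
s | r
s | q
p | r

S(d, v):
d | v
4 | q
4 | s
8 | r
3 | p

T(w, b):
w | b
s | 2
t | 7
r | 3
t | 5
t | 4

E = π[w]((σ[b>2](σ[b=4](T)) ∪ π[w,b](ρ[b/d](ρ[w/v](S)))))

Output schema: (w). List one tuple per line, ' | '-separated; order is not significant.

Stepwise |·|:
  T → 5
  σ[b=4](T) → 1
  σ[b>2](σ[b=4](T)) → 1
  S → 4
  ρ[w/v](S) → 4
  ρ[b/d](ρ[w/v](S)) → 4
  π[w,b](ρ[b/d](ρ[w/v](S))) → 4
  (σ[b>2](σ[b=4](T)) ∪ π[w,b](ρ[b/d](ρ[w/v](S)))) → 5
  π[w]((σ[b>2](σ[b=4](T)) ∪ π[w,b](ρ[b/d](ρ[w/v](S))))) → 5

== RESULT ==
w
p
q
r
s
t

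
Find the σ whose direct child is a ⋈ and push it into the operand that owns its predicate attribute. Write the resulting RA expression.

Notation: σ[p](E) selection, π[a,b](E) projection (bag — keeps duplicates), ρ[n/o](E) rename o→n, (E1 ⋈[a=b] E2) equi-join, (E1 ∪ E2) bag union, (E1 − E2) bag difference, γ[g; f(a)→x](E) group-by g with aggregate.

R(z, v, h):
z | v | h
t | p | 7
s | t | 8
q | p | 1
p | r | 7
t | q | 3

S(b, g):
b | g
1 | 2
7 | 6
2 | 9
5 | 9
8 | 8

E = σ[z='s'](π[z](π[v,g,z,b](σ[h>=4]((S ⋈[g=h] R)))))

σ filters on h, owned by the right side.
E' = σ[z='s'](π[z](π[v,g,z,b]((S ⋈[g=h] σ[h>=4](R)))))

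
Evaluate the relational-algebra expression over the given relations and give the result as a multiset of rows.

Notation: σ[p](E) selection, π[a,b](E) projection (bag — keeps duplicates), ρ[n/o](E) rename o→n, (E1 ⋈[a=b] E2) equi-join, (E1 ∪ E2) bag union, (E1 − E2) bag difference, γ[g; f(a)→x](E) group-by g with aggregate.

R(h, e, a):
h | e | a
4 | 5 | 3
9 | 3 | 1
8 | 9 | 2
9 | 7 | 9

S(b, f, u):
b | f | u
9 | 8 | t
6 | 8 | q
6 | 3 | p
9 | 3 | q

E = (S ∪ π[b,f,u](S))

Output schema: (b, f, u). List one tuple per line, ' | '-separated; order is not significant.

Subexpression sizes:
  S → 4
  S → 4
  π[b,f,u](S) → 4
  (S ∪ π[b,f,u](S)) → 8

== RESULT ==
b | f | u
6 | 3 | p
6 | 3 | p
6 | 8 | q
6 | 8 | q
9 | 3 | q
9 | 3 | q
9 | 8 | t
9 | 8 | t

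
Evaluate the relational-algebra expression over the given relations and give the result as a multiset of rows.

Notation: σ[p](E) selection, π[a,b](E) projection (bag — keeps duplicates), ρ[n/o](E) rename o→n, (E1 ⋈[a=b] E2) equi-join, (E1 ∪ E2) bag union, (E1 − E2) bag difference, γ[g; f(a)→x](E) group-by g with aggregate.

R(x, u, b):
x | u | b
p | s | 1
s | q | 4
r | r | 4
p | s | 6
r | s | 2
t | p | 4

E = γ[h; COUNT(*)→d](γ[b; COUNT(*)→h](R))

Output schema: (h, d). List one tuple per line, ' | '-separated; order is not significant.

Per-node cardinality:
  R → 6
  γ[b; COUNT(*)→h](R) → 4
  γ[h; COUNT(*)→d](γ[b; COUNT(*)→h](R)) → 2

== RESULT ==
h | d
1 | 3
3 | 1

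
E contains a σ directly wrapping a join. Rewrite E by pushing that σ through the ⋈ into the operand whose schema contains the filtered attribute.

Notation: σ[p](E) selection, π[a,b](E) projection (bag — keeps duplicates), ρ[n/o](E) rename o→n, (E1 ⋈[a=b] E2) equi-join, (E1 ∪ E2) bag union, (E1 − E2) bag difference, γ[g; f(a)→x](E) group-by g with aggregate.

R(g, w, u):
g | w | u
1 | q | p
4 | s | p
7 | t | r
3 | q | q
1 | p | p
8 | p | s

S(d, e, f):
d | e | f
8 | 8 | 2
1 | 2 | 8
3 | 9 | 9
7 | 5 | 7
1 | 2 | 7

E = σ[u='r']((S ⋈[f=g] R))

σ filters on u, owned by the right side.
E' = (S ⋈[f=g] σ[u='r'](R))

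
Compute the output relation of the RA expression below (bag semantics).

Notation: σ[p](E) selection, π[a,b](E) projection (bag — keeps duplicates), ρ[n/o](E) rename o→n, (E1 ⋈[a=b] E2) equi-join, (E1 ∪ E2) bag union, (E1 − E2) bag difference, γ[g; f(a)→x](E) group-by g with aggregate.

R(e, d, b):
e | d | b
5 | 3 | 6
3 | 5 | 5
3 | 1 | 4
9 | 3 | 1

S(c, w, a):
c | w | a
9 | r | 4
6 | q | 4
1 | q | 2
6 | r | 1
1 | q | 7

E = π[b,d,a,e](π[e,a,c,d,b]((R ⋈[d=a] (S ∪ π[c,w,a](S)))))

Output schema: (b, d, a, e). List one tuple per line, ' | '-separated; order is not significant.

Row counts bottom-up:
  R → 4
  S → 5
  S → 5
  π[c,w,a](S) → 5
  (S ∪ π[c,w,a](S)) → 10
  (R ⋈[d=a] (S ∪ π[c,w,a](S))) → 2
  π[e,a,c,d,b]((R ⋈[d=a] (S ∪ π[c,w,a](S)))) → 2
  π[b,d,a,e](π[e,a,c,d,b]((R ⋈[d=a] (S ∪ π[c,w,a](S))))) → 2

== RESULT ==
b | d | a | e
4 | 1 | 1 | 3
4 | 1 | 1 | 3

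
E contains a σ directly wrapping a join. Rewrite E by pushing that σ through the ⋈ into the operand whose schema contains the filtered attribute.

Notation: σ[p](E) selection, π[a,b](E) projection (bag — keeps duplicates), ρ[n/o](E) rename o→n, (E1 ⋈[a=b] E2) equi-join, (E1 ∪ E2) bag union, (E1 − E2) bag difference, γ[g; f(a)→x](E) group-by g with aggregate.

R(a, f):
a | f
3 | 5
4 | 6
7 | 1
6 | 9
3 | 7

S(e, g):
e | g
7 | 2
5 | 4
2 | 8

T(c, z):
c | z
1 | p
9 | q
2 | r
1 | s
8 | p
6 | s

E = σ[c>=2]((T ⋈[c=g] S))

σ filters on c, owned by the left side.
E' = (σ[c>=2](T) ⋈[c=g] S)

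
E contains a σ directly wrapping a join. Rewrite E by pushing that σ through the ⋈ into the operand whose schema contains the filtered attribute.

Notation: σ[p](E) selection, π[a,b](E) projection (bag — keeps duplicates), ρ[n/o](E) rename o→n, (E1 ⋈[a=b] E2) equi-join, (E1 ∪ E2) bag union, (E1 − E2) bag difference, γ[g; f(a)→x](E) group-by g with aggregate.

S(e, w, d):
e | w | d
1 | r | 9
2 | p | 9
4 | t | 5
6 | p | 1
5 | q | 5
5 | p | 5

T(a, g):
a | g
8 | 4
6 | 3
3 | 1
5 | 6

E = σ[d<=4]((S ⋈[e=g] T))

σ filters on d, owned by the left side.
E' = (σ[d<=4](S) ⋈[e=g] T)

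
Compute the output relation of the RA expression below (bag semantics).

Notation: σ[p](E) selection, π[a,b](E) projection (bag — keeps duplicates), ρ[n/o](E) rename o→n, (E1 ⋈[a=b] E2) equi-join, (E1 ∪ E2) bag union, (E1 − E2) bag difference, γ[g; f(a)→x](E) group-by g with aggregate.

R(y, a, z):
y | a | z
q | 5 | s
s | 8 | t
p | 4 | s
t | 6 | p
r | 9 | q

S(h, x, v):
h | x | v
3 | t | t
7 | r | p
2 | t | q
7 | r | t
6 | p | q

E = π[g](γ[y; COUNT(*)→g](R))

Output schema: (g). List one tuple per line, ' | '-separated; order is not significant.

Per-node cardinality:
  R → 5
  γ[y; COUNT(*)→g](R) → 5
  π[g](γ[y; COUNT(*)→g](R)) → 5

== RESULT ==
g
1
1
1
1
1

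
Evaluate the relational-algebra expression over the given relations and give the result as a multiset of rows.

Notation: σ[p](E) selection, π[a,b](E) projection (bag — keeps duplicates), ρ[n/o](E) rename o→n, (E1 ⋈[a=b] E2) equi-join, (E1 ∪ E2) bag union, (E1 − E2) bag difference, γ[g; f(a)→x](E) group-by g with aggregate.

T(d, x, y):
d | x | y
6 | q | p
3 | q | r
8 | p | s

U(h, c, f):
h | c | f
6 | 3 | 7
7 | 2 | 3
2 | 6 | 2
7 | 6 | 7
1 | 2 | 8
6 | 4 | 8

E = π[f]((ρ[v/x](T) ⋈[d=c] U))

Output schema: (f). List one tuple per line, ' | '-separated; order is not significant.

Stepwise |·|:
  T → 3
  ρ[v/x](T) → 3
  U → 6
  (ρ[v/x](T) ⋈[d=c] U) → 3
  π[f]((ρ[v/x](T) ⋈[d=c] U)) → 3

== RESULT ==
f
2
7
7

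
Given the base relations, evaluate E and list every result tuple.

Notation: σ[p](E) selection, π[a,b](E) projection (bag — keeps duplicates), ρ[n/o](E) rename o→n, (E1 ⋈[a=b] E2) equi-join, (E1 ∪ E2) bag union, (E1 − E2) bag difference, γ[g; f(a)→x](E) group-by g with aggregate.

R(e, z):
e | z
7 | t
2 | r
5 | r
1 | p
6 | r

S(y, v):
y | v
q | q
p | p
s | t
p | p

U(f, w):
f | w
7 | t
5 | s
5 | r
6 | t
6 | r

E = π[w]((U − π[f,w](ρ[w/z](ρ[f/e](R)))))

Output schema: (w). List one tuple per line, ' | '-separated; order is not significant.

Per-node cardinality:
  U → 5
  R → 5
  ρ[f/e](R) → 5
  ρ[w/z](ρ[f/e](R)) → 5
  π[f,w](ρ[w/z](ρ[f/e](R))) → 5
  (U − π[f,w](ρ[w/z](ρ[f/e](R)))) → 2
  π[w]((U − π[f,w](ρ[w/z](ρ[f/e](R))))) → 2

== RESULT ==
w
s
t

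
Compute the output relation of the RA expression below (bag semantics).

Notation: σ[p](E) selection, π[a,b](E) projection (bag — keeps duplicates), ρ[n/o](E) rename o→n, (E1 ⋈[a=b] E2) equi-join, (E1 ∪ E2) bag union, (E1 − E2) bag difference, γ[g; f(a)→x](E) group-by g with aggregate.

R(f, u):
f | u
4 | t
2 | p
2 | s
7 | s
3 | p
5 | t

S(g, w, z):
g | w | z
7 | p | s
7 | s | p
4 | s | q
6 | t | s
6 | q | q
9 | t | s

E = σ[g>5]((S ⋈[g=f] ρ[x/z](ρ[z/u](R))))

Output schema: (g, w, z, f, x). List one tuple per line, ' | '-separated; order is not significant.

Row counts bottom-up:
  S → 6
  R → 6
  ρ[z/u](R) → 6
  ρ[x/z](ρ[z/u](R)) → 6
  (S ⋈[g=f] ρ[x/z](ρ[z/u](R))) → 3
  σ[g>5]((S ⋈[g=f] ρ[x/z](ρ[z/u](R)))) → 2

== RESULT ==
g | w | z | f | x
7 | p | s | 7 | s
7 | s | p | 7 | s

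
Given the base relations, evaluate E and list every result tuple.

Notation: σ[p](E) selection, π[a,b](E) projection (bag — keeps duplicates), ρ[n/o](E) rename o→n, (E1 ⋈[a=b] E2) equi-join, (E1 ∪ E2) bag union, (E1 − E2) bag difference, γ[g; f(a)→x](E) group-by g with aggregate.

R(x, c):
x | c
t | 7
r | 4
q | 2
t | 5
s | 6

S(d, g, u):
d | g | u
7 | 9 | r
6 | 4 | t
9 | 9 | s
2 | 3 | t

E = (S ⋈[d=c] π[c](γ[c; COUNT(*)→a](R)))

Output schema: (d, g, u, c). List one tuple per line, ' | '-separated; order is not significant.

Stepwise |·|:
  S → 4
  R → 5
  γ[c; COUNT(*)→a](R) → 5
  π[c](γ[c; COUNT(*)→a](R)) → 5
  (S ⋈[d=c] π[c](γ[c; COUNT(*)→a](R))) → 3

== RESULT ==
d | g | u | c
2 | 3 | t | 2
6 | 4 | t | 6
7 | 9 | r | 7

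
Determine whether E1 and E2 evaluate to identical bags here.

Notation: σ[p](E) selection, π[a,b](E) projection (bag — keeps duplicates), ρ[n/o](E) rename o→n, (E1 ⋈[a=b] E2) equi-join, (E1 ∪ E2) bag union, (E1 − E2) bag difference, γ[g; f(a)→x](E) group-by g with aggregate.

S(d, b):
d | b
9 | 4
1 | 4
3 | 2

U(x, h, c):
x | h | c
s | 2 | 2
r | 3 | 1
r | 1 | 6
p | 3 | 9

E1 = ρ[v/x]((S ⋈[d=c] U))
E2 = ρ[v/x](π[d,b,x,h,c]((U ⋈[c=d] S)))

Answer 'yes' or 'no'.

E1 stepwise |·|:
  S → 3
  U → 4
  (S ⋈[d=c] U) → 2
  ρ[v/x]((S ⋈[d=c] U)) → 2
E2 stepwise |·|:
  U → 4
  S → 3
  (U ⋈[c=d] S) → 2
  π[d,b,x,h,c]((U ⋈[c=d] S)) → 2
  ρ[v/x](π[d,b,x,h,c]((U ⋈[c=d] S))) → 2

E1 and E2 produce the same multiset:
d | b | v | h | c
1 | 4 | r | 3 | 1
9 | 4 | p | 3 | 9

yes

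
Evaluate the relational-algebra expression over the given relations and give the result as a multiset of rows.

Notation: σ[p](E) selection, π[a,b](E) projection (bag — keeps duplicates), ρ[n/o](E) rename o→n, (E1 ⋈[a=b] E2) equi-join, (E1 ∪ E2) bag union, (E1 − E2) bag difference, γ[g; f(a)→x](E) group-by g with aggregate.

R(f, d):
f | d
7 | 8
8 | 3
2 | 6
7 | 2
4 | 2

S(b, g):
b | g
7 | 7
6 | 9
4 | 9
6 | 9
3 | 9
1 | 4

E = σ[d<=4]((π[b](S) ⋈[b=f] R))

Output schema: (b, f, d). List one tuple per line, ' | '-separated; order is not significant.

Row counts bottom-up:
  S → 6
  π[b](S) → 6
  R → 5
  (π[b](S) ⋈[b=f] R) → 3
  σ[d<=4]((π[b](S) ⋈[b=f] R)) → 2

== RESULT ==
b | f | d
4 | 4 | 2
7 | 7 | 2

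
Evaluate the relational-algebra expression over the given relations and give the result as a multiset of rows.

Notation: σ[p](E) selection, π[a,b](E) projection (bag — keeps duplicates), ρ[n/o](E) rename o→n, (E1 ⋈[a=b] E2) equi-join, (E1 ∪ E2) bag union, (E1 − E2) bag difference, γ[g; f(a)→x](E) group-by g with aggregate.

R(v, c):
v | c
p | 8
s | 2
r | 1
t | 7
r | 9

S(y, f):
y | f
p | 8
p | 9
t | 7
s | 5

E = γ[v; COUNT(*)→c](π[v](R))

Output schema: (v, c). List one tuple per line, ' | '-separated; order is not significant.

Subexpression sizes:
  R → 5
  π[v](R) → 5
  γ[v; COUNT(*)→c](π[v](R)) → 4

== RESULT ==
v | c
p | 1
r | 2
s | 1
t | 1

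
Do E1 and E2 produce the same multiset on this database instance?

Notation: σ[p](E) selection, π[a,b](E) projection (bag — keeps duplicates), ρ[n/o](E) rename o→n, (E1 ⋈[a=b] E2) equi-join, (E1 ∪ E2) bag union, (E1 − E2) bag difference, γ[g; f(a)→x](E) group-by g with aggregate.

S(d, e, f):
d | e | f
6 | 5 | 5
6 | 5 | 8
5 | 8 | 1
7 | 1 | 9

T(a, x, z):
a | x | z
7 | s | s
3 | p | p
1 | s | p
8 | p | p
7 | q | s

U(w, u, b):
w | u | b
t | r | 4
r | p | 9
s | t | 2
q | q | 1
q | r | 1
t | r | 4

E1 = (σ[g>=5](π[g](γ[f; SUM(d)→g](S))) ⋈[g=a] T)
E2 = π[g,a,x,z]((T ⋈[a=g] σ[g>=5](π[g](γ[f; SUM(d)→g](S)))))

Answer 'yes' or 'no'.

E1 subexpression sizes:
  S → 4
  γ[f; SUM(d)→g](S) → 4
  π[g](γ[f; SUM(d)→g](S)) → 4
  σ[g>=5](π[g](γ[f; SUM(d)→g](S))) → 4
  T → 5
  (σ[g>=5](π[g](γ[f; SUM(d)→g](S))) ⋈[g=a] T) → 2
E2 subexpression sizes:
  T → 5
  S → 4
  γ[f; SUM(d)→g](S) → 4
  π[g](γ[f; SUM(d)→g](S)) → 4
  σ[g>=5](π[g](γ[f; SUM(d)→g](S))) → 4
  (T ⋈[a=g] σ[g>=5](π[g](γ[f; SUM(d)→g](S)))) → 2
  π[g,a,x,z]((T ⋈[a=g] σ[g>=5](π[g](γ[f; SUM(d)→g](S))))) → 2

E1 and E2 produce the same multiset:
g | a | x | z
7 | 7 | q | s
7 | 7 | s | s

yes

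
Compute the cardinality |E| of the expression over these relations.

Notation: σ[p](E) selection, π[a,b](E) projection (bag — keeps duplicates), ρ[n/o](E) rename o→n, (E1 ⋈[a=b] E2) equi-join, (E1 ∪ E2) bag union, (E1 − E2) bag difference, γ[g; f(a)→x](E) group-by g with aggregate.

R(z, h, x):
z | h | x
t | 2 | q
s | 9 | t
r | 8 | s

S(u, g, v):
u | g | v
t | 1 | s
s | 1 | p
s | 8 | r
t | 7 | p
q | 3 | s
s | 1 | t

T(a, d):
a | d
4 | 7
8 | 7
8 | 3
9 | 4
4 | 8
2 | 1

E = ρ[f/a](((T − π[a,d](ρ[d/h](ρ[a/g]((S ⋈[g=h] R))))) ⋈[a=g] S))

Per-node cardinality:
  T → 6
  S → 6
  R → 3
  (S ⋈[g=h] R) → 1
  ρ[a/g]((S ⋈[g=h] R)) → 1
  ρ[d/h](ρ[a/g]((S ⋈[g=h] R))) → 1
  π[a,d](ρ[d/h](ρ[a/g]((S ⋈[g=h] R)))) → 1
  (T − π[a,d](ρ[d/h](ρ[a/g]((S ⋈[g=h] R))))) → 6
  S → 6
  ((T − π[a,d](ρ[d/h](ρ[a/g]((S ⋈[g=h] R))))) ⋈[a=g] S) → 2
  ρ[f/a](((T − π[a,d](ρ[d/h](ρ[a/g]((S ⋈[g=h] R))))) ⋈[a=g] S)) → 2

|E| = 2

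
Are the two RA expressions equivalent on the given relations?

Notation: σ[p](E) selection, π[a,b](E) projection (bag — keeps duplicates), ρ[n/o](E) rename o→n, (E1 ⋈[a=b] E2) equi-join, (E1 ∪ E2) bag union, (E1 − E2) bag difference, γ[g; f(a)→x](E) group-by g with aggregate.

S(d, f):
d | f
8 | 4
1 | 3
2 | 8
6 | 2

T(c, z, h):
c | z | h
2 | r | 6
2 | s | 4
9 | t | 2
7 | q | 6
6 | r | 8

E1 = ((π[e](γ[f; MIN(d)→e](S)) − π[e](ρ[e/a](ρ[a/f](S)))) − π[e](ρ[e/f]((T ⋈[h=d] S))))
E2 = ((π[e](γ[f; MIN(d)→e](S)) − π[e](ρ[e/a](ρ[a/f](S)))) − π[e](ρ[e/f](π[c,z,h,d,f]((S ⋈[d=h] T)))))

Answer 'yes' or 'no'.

E1 row counts bottom-up:
  S → 4
  γ[f; MIN(d)→e](S) → 4
  π[e](γ[f; MIN(d)→e](S)) → 4
  S → 4
  ρ[a/f](S) → 4
  ρ[e/a](ρ[a/f](S)) → 4
  π[e](ρ[e/a](ρ[a/f](S))) → 4
  (π[e](γ[f; MIN(d)→e](S)) − π[e](ρ[e/a](ρ[a/f](S)))) → 2
  T → 5
  S → 4
  (T ⋈[h=d] S) → 4
  ρ[e/f]((T ⋈[h=d] S)) → 4
  π[e](ρ[e/f]((T ⋈[h=d] S))) → 4
  ((π[e](γ[f; MIN(d)→e](S)) − π[e](ρ[e/a](ρ[a/f](S)))) − π[e](ρ[e/f]((T ⋈[h=d] S)))) → 2
E2 row counts bottom-up:
  S → 4
  γ[f; MIN(d)→e](S) → 4
  π[e](γ[f; MIN(d)→e](S)) → 4
  S → 4
  ρ[a/f](S) → 4
  ρ[e/a](ρ[a/f](S)) → 4
  π[e](ρ[e/a](ρ[a/f](S))) → 4
  (π[e](γ[f; MIN(d)→e](S)) − π[e](ρ[e/a](ρ[a/f](S)))) → 2
  S → 4
  T → 5
  (S ⋈[d=h] T) → 4
  π[c,z,h,d,f]((S ⋈[d=h] T)) → 4
  ρ[e/f](π[c,z,h,d,f]((S ⋈[d=h] T))) → 4
  π[e](ρ[e/f](π[c,z,h,d,f]((S ⋈[d=h] T)))) → 4
  ((π[e](γ[f; MIN(d)→e](S)) − π[e](ρ[e/a](ρ[a/f](S)))) − π[e](ρ[e/f](π[c,z,h,d,f]((S ⋈[d=h] T))))) → 2

E1 and E2 produce the same multiset:
e
1
6

yes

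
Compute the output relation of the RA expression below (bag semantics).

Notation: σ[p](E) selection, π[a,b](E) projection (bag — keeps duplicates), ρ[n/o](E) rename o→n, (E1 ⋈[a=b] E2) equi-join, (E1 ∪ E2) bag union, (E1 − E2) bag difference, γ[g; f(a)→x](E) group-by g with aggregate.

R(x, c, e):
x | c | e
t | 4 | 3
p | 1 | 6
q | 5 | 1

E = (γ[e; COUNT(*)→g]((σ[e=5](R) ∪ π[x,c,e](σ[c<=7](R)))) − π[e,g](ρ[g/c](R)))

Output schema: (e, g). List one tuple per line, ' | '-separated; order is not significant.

Row counts bottom-up:
  R → 3
  σ[e=5](R) → 0
  R → 3
  σ[c<=7](R) → 3
  π[x,c,e](σ[c<=7](R)) → 3
  (σ[e=5](R) ∪ π[x,c,e](σ[c<=7](R))) → 3
  γ[e; COUNT(*)→g]((σ[e=5](R) ∪ π[x,c,e](σ[c<=7](R)))) → 3
  R → 3
  ρ[g/c](R) → 3
  π[e,g](ρ[g/c](R)) → 3
  (γ[e; COUNT(*)→g]((σ[e=5](R) ∪ π[x,c,e](σ[c<=7](R)))) − π[e,g](ρ[g/c](R))) → 2

== RESULT ==
e | g
1 | 1
3 | 1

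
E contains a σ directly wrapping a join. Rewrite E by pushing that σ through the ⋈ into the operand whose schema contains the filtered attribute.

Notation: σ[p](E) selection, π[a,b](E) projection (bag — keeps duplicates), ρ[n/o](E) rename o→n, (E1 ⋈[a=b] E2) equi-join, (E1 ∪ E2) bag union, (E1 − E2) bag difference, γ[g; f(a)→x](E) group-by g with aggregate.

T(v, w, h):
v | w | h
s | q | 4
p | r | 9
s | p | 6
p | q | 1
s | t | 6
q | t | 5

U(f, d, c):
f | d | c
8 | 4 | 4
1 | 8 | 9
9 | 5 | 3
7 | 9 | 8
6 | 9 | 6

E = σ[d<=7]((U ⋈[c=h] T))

σ filters on d, owned by the left side.
E' = (σ[d<=7](U) ⋈[c=h] T)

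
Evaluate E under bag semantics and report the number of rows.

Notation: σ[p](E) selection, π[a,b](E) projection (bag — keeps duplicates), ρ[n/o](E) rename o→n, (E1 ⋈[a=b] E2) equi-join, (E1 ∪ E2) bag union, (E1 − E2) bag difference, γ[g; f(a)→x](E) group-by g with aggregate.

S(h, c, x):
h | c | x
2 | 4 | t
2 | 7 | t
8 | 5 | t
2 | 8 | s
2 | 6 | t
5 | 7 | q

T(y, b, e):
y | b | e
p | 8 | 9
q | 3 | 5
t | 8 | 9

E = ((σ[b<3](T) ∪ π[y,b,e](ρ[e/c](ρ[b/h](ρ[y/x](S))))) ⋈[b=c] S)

Row counts bottom-up:
  T → 3
  σ[b<3](T) → 0
  S → 6
  ρ[y/x](S) → 6
  ρ[b/h](ρ[y/x](S)) → 6
  ρ[e/c](ρ[b/h](ρ[y/x](S))) → 6
  π[y,b,e](ρ[e/c](ρ[b/h](ρ[y/x](S)))) → 6
  (σ[b<3](T) ∪ π[y,b,e](ρ[e/c](ρ[b/h](ρ[y/x](S))))) → 6
  S → 6
  ((σ[b<3](T) ∪ π[y,b,e](ρ[e/c](ρ[b/h](ρ[y/x](S))))) ⋈[b=c] S) → 2

|E| = 2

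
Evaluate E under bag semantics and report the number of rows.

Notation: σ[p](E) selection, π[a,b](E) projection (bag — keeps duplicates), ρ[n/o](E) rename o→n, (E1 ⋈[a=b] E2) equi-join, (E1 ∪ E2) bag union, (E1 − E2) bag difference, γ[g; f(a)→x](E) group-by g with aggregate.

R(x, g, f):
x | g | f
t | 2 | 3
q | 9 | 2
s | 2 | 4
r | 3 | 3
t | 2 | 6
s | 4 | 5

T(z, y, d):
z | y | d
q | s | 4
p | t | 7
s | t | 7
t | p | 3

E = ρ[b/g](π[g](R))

Row counts bottom-up:
  R → 6
  π[g](R) → 6
  ρ[b/g](π[g](R)) → 6

|E| = 6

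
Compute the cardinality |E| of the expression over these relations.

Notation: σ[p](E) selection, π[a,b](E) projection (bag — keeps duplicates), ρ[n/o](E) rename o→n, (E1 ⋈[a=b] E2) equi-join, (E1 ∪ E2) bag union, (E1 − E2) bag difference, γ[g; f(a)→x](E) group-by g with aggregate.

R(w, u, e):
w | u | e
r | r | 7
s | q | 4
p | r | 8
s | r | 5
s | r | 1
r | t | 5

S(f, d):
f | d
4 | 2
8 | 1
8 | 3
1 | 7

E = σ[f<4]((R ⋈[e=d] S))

Per-node cardinality:
  R → 6
  S → 4
  (R ⋈[e=d] S) → 2
  σ[f<4]((R ⋈[e=d] S)) → 1

|E| = 1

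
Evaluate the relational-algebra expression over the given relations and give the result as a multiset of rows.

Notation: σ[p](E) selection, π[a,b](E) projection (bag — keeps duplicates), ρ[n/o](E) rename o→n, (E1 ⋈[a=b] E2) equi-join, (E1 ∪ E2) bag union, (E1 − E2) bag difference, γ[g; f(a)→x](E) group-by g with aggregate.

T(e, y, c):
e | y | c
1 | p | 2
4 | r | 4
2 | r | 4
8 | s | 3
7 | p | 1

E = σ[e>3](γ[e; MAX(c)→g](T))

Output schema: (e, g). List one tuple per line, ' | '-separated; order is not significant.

Per-node cardinality:
  T → 5
  γ[e; MAX(c)→g](T) → 5
  σ[e>3](γ[e; MAX(c)→g](T)) → 3

== RESULT ==
e | g
4 | 4
7 | 1
8 | 3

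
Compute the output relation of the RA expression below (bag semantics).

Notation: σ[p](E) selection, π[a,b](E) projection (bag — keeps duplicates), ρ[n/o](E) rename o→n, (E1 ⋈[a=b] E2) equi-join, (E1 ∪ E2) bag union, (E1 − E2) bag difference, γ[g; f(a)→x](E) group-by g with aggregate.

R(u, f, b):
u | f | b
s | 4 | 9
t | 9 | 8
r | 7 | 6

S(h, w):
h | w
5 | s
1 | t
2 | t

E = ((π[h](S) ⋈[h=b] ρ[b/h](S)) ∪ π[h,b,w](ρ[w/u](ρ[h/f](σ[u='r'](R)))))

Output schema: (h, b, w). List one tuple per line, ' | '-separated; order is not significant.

Row counts bottom-up:
  S → 3
  π[h](S) → 3
  S → 3
  ρ[b/h](S) → 3
  (π[h](S) ⋈[h=b] ρ[b/h](S)) → 3
  R → 3
  σ[u='r'](R) → 1
  ρ[h/f](σ[u='r'](R)) → 1
  ρ[w/u](ρ[h/f](σ[u='r'](R))) → 1
  π[h,b,w](ρ[w/u](ρ[h/f](σ[u='r'](R)))) → 1
  ((π[h](S) ⋈[h=b] ρ[b/h](S)) ∪ π[h,b,w](ρ[w/u](ρ[h/f](σ[u='r'](R))))) → 4

== RESULT ==
h | b | w
1 | 1 | t
2 | 2 | t
5 | 5 | s
7 | 6 | r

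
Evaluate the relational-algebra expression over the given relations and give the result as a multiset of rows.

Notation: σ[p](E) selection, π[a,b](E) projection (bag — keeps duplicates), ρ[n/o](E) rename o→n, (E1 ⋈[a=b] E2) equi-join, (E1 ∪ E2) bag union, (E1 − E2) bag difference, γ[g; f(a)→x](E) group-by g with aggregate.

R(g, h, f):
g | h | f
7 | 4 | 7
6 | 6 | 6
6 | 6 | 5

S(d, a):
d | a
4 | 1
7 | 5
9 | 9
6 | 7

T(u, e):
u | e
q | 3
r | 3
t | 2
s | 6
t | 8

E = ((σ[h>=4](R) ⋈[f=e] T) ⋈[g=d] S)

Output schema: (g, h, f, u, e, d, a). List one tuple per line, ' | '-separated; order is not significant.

Subexpression sizes:
  R → 3
  σ[h>=4](R) → 3
  T → 5
  (σ[h>=4](R) ⋈[f=e] T) → 1
  S → 4
  ((σ[h>=4](R) ⋈[f=e] T) ⋈[g=d] S) → 1

== RESULT ==
g | h | f | u | e | d | a
6 | 6 | 6 | s | 6 | 6 | 7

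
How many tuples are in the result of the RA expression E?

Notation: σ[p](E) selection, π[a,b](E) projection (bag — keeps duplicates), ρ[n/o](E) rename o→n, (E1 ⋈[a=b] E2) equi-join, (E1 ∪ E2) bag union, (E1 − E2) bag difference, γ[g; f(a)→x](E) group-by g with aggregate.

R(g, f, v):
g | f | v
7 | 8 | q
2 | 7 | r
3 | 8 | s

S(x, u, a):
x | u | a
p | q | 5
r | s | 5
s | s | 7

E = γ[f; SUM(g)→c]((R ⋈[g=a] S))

Subexpression sizes:
  R → 3
  S → 3
  (R ⋈[g=a] S) → 1
  γ[f; SUM(g)→c]((R ⋈[g=a] S)) → 1

|E| = 1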